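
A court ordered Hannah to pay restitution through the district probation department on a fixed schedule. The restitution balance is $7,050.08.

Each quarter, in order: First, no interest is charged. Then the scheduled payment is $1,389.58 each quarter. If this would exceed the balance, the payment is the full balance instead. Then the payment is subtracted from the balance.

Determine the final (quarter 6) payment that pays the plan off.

$102.18

Quarter 1: opening $7,050.08; payment $1,389.58; balance $5,660.50
Quarter 2: opening $5,660.50; payment $1,389.58; balance $4,270.92
Quarter 3: opening $4,270.92; payment $1,389.58; balance $2,881.34
Quarter 4: opening $2,881.34; payment $1,389.58; balance $1,491.76
Quarter 5: opening $1,491.76; payment $1,389.58; balance $102.18
Quarter 6: opening $102.18; payment $102.18; balance $0.00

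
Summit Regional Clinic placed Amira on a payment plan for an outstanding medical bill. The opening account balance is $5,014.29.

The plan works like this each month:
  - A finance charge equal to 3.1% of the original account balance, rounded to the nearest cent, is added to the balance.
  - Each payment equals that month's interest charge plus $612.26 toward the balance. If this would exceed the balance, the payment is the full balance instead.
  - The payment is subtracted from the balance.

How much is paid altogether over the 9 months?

Month 1: $5,014.29 +$155.44 interest = $5,169.73; pay $767.70 → $4,402.03
Month 2: $4,402.03 +$155.44 interest = $4,557.47; pay $767.70 → $3,789.77
Month 3: $3,789.77 +$155.44 interest = $3,945.21; pay $767.70 → $3,177.51
Month 4: $3,177.51 +$155.44 interest = $3,332.95; pay $767.70 → $2,565.25
Month 5: $2,565.25 +$155.44 interest = $2,720.69; pay $767.70 → $1,952.99
Month 6: $1,952.99 +$155.44 interest = $2,108.43; pay $767.70 → $1,340.73
Month 7: $1,340.73 +$155.44 interest = $1,496.17; pay $767.70 → $728.47
Month 8: $728.47 +$155.44 interest = $883.91; pay $767.70 → $116.21
Month 9: $116.21 +$155.44 interest = $271.65; pay $271.65 → $0.00
Total paid: $6,413.25

$6,413.25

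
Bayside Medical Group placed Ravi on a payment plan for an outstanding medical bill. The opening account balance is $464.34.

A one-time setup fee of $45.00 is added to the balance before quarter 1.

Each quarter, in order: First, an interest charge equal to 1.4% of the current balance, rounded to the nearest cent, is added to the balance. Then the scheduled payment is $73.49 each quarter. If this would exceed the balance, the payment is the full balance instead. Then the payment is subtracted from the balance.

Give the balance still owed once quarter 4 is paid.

Quarter 1: $509.34 +$7.13 interest = $516.47; pay $73.49 → $442.98
Quarter 2: $442.98 +$6.20 interest = $449.18; pay $73.49 → $375.69
Quarter 3: $375.69 +$5.26 interest = $380.95; pay $73.49 → $307.46
Quarter 4: $307.46 +$4.30 interest = $311.76; pay $73.49 → $238.27

$238.27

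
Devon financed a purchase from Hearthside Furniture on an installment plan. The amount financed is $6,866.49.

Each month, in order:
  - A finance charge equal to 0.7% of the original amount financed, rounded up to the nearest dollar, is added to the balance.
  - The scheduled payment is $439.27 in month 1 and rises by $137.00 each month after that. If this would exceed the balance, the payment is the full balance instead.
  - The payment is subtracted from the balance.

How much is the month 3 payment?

$713.27

# | Opening | Interest | Payment | End bal
1 | $6,866.49 | $49.00 | $439.27 | $6,476.22
2 | $6,476.22 | $49.00 | $576.27 | $5,948.95
3 | $5,948.95 | $49.00 | $713.27 | $5,284.68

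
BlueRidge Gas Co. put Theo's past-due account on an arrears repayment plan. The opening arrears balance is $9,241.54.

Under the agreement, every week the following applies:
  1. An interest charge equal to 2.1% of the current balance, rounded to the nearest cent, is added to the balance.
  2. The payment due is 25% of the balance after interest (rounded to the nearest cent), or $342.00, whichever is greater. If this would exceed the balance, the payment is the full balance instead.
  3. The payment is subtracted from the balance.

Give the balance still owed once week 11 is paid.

$115.13

Week 1: opening $9,241.54; interest $194.07 → $9,435.61; payment $2,358.90; balance $7,076.71
Week 2: opening $7,076.71; interest $148.61 → $7,225.32; payment $1,806.33; balance $5,418.99
Week 3: opening $5,418.99; interest $113.80 → $5,532.79; payment $1,383.20; balance $4,149.59
Week 4: opening $4,149.59; interest $87.14 → $4,236.73; payment $1,059.18; balance $3,177.55
Week 5: opening $3,177.55; interest $66.73 → $3,244.28; payment $811.07; balance $2,433.21
Week 6: opening $2,433.21; interest $51.10 → $2,484.31; payment $621.08; balance $1,863.23
Week 7: opening $1,863.23; interest $39.13 → $1,902.36; payment $475.59; balance $1,426.77
Week 8: opening $1,426.77; interest $29.96 → $1,456.73; payment $364.18; balance $1,092.55
Week 9: opening $1,092.55; interest $22.94 → $1,115.49; payment $342.00; balance $773.49
Week 10: opening $773.49; interest $16.24 → $789.73; payment $342.00; balance $447.73
Week 11: opening $447.73; interest $9.40 → $457.13; payment $342.00; balance $115.13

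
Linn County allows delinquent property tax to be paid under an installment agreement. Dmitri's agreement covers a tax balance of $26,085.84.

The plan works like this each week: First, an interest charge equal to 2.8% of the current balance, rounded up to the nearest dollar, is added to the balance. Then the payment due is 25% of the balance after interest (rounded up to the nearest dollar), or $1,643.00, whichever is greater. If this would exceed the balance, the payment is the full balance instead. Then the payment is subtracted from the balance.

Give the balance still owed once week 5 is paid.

$7,106.84

Week 1: opening $26,085.84; interest $731.00 → $26,816.84; payment $6,705.00; balance $20,111.84
Week 2: opening $20,111.84; interest $564.00 → $20,675.84; payment $5,169.00; balance $15,506.84
Week 3: opening $15,506.84; interest $435.00 → $15,941.84; payment $3,986.00; balance $11,955.84
Week 4: opening $11,955.84; interest $335.00 → $12,290.84; payment $3,073.00; balance $9,217.84
Week 5: opening $9,217.84; interest $259.00 → $9,476.84; payment $2,370.00; balance $7,106.84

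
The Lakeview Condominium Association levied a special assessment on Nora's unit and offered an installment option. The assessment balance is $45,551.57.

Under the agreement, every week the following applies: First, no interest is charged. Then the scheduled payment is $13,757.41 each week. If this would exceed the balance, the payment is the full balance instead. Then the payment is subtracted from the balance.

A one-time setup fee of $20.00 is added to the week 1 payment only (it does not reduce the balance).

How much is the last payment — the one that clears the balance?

Week 1: $45,551.57 − $13,757.41 (+ $20.00 fee) → $31,794.16
Week 2: $31,794.16 − $13,757.41 → $18,036.75
Week 3: $18,036.75 − $13,757.41 → $4,279.34
Week 4: $4,279.34 − $4,279.34 → $0.00

$4,279.34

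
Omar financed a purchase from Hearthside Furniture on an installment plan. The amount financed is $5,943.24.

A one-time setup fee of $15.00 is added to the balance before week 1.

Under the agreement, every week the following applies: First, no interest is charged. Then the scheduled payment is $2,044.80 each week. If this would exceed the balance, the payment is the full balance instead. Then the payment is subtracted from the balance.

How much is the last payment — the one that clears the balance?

$1,868.64

Week 1: $5,958.24 − $2,044.80 → $3,913.44
Week 2: $3,913.44 − $2,044.80 → $1,868.64
Week 3: $1,868.64 − $1,868.64 → $0.00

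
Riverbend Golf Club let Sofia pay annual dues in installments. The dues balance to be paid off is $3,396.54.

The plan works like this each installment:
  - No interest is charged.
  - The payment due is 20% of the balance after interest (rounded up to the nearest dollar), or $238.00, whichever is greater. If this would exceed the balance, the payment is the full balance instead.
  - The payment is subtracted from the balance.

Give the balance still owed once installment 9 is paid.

$159.54

# | Opening | Payment | End bal
1 | $3,396.54 | $680.00 | $2,716.54
2 | $2,716.54 | $544.00 | $2,172.54
3 | $2,172.54 | $435.00 | $1,737.54
4 | $1,737.54 | $348.00 | $1,389.54
5 | $1,389.54 | $278.00 | $1,111.54
6 | $1,111.54 | $238.00 | $873.54
7 | $873.54 | $238.00 | $635.54
8 | $635.54 | $238.00 | $397.54
9 | $397.54 | $238.00 | $159.54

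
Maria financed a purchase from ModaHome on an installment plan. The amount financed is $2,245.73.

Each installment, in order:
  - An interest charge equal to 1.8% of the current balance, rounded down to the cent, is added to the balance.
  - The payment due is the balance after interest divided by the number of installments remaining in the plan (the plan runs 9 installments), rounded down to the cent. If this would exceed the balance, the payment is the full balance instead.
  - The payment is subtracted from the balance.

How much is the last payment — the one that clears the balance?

$292.99

Installment 1: $2,245.73 +$40.42 interest = $2,286.15; pay $254.01 → $2,032.14
Installment 2: $2,032.14 +$36.57 interest = $2,068.71; pay $258.58 → $1,810.13
Installment 3: $1,810.13 +$32.58 interest = $1,842.71; pay $263.24 → $1,579.47
Installment 4: $1,579.47 +$28.43 interest = $1,607.90; pay $267.98 → $1,339.92
Installment 5: $1,339.92 +$24.11 interest = $1,364.03; pay $272.80 → $1,091.23
Installment 6: $1,091.23 +$19.64 interest = $1,110.87; pay $277.71 → $833.16
Installment 7: $833.16 +$14.99 interest = $848.15; pay $282.71 → $565.44
Installment 8: $565.44 +$10.17 interest = $575.61; pay $287.80 → $287.81
Installment 9: $287.81 +$5.18 interest = $292.99; pay $292.99 → $0.00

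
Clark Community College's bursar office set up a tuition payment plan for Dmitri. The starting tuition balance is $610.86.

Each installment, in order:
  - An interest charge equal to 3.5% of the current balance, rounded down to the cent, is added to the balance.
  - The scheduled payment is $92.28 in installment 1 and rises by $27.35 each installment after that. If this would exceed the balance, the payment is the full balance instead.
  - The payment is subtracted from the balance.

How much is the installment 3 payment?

$146.98

Installment 1: $610.86 +$21.38 interest = $632.24; pay $92.28 → $539.96
Installment 2: $539.96 +$18.89 interest = $558.85; pay $119.63 → $439.22
Installment 3: $439.22 +$15.37 interest = $454.59; pay $146.98 → $307.61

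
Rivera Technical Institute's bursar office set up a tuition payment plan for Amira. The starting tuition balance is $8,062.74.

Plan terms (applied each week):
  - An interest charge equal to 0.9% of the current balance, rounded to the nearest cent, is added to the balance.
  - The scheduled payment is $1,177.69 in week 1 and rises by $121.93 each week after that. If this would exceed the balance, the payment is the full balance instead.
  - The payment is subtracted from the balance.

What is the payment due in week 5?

Week 1: opening $8,062.74; interest $72.56 → $8,135.30; payment $1,177.69; balance $6,957.61
Week 2: opening $6,957.61; interest $62.62 → $7,020.23; payment $1,299.62; balance $5,720.61
Week 3: opening $5,720.61; interest $51.49 → $5,772.10; payment $1,421.55; balance $4,350.55
Week 4: opening $4,350.55; interest $39.15 → $4,389.70; payment $1,543.48; balance $2,846.22
Week 5: opening $2,846.22; interest $25.62 → $2,871.84; payment $1,665.41; balance $1,206.43

$1,665.41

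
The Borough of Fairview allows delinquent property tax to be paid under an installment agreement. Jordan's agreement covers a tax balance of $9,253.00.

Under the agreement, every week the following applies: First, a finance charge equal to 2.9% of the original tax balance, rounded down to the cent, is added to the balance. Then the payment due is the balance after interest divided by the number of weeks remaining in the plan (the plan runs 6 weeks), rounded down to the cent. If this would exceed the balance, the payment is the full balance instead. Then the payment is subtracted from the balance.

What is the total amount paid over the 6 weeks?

Week 1: $9,253.00 +$268.33 interest = $9,521.33; pay $1,586.88 → $7,934.45
Week 2: $7,934.45 +$268.33 interest = $8,202.78; pay $1,640.55 → $6,562.23
Week 3: $6,562.23 +$268.33 interest = $6,830.56; pay $1,707.64 → $5,122.92
Week 4: $5,122.92 +$268.33 interest = $5,391.25; pay $1,797.08 → $3,594.17
Week 5: $3,594.17 +$268.33 interest = $3,862.50; pay $1,931.25 → $1,931.25
Week 6: $1,931.25 +$268.33 interest = $2,199.58; pay $2,199.58 → $0.00
Total paid: $10,862.98

$10,862.98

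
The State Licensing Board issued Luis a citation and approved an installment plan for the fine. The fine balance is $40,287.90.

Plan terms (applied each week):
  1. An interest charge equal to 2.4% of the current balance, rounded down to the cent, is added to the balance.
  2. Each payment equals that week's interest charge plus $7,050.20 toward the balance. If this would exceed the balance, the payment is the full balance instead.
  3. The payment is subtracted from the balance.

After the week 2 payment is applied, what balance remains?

Week 1: opening $40,287.90; interest $966.90 → $41,254.80; payment $8,017.10; balance $33,237.70
Week 2: opening $33,237.70; interest $797.70 → $34,035.40; payment $7,847.90; balance $26,187.50

$26,187.50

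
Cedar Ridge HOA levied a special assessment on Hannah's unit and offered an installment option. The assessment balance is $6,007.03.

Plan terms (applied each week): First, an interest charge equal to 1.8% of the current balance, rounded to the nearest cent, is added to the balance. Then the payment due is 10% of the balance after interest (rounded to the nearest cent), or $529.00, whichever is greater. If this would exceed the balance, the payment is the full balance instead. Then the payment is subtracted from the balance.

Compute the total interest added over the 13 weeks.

$747.47

# | Opening | Interest | Payment | End bal
1 | $6,007.03 | $108.13 | $611.52 | $5,503.64
2 | $5,503.64 | $99.07 | $560.27 | $5,042.44
3 | $5,042.44 | $90.76 | $529.00 | $4,604.20
4 | $4,604.20 | $82.88 | $529.00 | $4,158.08
5 | $4,158.08 | $74.85 | $529.00 | $3,703.93
6 | $3,703.93 | $66.67 | $529.00 | $3,241.60
7 | $3,241.60 | $58.35 | $529.00 | $2,770.95
8 | $2,770.95 | $49.88 | $529.00 | $2,291.83
9 | $2,291.83 | $41.25 | $529.00 | $1,804.08
10 | $1,804.08 | $32.47 | $529.00 | $1,307.55
11 | $1,307.55 | $23.54 | $529.00 | $802.09
12 | $802.09 | $14.44 | $529.00 | $287.53
13 | $287.53 | $5.18 | $292.71 | $0.00
Total interest: $108.13 + $99.07 + $90.76 + $82.88 + $74.85 + $66.67 + $58.35 + $49.88 + $41.25 + $32.47 + $23.54 + $14.44 + $5.18 = $747.47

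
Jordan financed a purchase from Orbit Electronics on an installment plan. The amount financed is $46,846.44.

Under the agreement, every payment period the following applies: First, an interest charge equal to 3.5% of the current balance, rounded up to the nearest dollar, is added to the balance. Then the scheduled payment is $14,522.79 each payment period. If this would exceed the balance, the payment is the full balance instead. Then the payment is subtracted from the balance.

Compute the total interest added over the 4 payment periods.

Payment period 1: opening $46,846.44; interest $1,640.00 → $48,486.44; payment $14,522.79; balance $33,963.65
Payment period 2: opening $33,963.65; interest $1,189.00 → $35,152.65; payment $14,522.79; balance $20,629.86
Payment period 3: opening $20,629.86; interest $723.00 → $21,352.86; payment $14,522.79; balance $6,830.07
Payment period 4: opening $6,830.07; interest $240.00 → $7,070.07; payment $7,070.07; balance $0.00
Total interest: $1,640.00 + $1,189.00 + $723.00 + $240.00 = $3,792.00

$3,792.00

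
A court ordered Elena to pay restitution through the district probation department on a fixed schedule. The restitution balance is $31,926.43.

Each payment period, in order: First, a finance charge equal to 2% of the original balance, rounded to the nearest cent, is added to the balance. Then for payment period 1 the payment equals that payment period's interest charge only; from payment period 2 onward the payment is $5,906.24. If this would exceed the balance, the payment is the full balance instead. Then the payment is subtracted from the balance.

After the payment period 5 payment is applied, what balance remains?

$10,855.59

Payment period 1: opening $31,926.43; interest $638.53 → $32,564.96; payment $638.53; balance $31,926.43
Payment period 2: opening $31,926.43; interest $638.53 → $32,564.96; payment $5,906.24; balance $26,658.72
Payment period 3: opening $26,658.72; interest $638.53 → $27,297.25; payment $5,906.24; balance $21,391.01
Payment period 4: opening $21,391.01; interest $638.53 → $22,029.54; payment $5,906.24; balance $16,123.30
Payment period 5: opening $16,123.30; interest $638.53 → $16,761.83; payment $5,906.24; balance $10,855.59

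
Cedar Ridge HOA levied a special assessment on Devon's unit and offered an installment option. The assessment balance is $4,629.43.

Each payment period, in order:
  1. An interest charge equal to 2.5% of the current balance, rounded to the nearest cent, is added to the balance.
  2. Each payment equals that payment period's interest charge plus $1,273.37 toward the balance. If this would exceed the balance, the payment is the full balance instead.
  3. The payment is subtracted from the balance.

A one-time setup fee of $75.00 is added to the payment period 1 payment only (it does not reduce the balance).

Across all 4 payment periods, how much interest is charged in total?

$271.94

# | Opening | Interest | Payment | Fee | End bal
1 | $4,629.43 | $115.74 | $1,389.11 | $75.00 | $3,356.06
2 | $3,356.06 | $83.90 | $1,357.27 | — | $2,082.69
3 | $2,082.69 | $52.07 | $1,325.44 | — | $809.32
4 | $809.32 | $20.23 | $829.55 | — | $0.00
Total interest: $115.74 + $83.90 + $52.07 + $20.23 = $271.94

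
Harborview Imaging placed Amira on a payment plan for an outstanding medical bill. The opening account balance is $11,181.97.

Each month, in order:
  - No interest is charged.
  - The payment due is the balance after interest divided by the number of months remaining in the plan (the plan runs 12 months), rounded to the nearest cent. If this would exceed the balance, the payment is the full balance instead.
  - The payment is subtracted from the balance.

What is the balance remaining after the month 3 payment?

Month 1: opening $11,181.97; payment $931.83; balance $10,250.14
Month 2: opening $10,250.14; payment $931.83; balance $9,318.31
Month 3: opening $9,318.31; payment $931.83; balance $8,386.48

$8,386.48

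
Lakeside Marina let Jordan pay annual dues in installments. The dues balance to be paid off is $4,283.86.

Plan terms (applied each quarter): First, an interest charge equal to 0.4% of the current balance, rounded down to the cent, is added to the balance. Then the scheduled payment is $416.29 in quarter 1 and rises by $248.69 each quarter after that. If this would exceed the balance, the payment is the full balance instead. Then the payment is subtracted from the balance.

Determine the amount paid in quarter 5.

Quarter 1: opening $4,283.86; interest $17.13 → $4,300.99; payment $416.29; balance $3,884.70
Quarter 2: opening $3,884.70; interest $15.53 → $3,900.23; payment $664.98; balance $3,235.25
Quarter 3: opening $3,235.25; interest $12.94 → $3,248.19; payment $913.67; balance $2,334.52
Quarter 4: opening $2,334.52; interest $9.33 → $2,343.85; payment $1,162.36; balance $1,181.49
Quarter 5: opening $1,181.49; interest $4.72 → $1,186.21; payment $1,186.21; balance $0.00

$1,186.21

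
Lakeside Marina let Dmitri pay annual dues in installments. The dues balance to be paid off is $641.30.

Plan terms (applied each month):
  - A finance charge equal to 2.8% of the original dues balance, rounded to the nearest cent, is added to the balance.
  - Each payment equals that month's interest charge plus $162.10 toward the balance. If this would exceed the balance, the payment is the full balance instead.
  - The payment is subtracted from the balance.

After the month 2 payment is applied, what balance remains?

$317.10

Month 1: $641.30 +$17.96 interest = $659.26; pay $180.06 → $479.20
Month 2: $479.20 +$17.96 interest = $497.16; pay $180.06 → $317.10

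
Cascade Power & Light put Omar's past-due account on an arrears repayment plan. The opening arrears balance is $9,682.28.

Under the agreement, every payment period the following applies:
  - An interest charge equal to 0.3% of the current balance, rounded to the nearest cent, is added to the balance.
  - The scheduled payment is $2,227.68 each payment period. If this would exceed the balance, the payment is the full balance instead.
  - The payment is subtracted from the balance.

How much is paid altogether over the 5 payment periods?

# | Opening | Interest | Payment | End bal
1 | $9,682.28 | $29.05 | $2,227.68 | $7,483.65
2 | $7,483.65 | $22.45 | $2,227.68 | $5,278.42
3 | $5,278.42 | $15.84 | $2,227.68 | $3,066.58
4 | $3,066.58 | $9.20 | $2,227.68 | $848.10
5 | $848.10 | $2.54 | $850.64 | $0.00
Total paid: $9,761.36

$9,761.36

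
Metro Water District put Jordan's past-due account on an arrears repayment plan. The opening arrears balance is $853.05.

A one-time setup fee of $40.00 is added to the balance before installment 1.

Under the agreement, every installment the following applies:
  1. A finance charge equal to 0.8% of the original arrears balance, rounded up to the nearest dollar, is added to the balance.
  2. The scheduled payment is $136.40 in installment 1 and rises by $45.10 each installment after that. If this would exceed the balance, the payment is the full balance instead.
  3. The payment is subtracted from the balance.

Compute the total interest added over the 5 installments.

Installment 1: $893.05 +$7.00 interest = $900.05; pay $136.40 → $763.65
Installment 2: $763.65 +$7.00 interest = $770.65; pay $181.50 → $589.15
Installment 3: $589.15 +$7.00 interest = $596.15; pay $226.60 → $369.55
Installment 4: $369.55 +$7.00 interest = $376.55; pay $271.70 → $104.85
Installment 5: $104.85 +$7.00 interest = $111.85; pay $111.85 → $0.00
Total interest: $7.00 + $7.00 + $7.00 + $7.00 + $7.00 = $35.00

$35.00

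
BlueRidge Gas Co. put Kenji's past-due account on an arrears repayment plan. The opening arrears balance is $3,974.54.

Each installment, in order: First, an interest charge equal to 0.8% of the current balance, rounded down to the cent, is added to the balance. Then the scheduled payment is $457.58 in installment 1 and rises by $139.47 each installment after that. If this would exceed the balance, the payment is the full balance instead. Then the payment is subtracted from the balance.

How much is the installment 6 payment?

$408.60

Installment 1: opening $3,974.54; interest $31.79 → $4,006.33; payment $457.58; balance $3,548.75
Installment 2: opening $3,548.75; interest $28.39 → $3,577.14; payment $597.05; balance $2,980.09
Installment 3: opening $2,980.09; interest $23.84 → $3,003.93; payment $736.52; balance $2,267.41
Installment 4: opening $2,267.41; interest $18.13 → $2,285.54; payment $875.99; balance $1,409.55
Installment 5: opening $1,409.55; interest $11.27 → $1,420.82; payment $1,015.46; balance $405.36
Installment 6: opening $405.36; interest $3.24 → $408.60; payment $408.60; balance $0.00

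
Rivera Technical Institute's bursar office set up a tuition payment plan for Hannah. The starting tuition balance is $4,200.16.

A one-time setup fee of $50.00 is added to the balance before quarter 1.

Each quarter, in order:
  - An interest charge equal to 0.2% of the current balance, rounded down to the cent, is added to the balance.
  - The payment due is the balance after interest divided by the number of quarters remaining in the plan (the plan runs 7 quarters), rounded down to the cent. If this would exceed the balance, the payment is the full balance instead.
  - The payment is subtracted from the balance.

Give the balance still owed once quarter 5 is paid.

Quarter 1: $4,250.16 +$8.50 interest = $4,258.66; pay $608.38 → $3,650.28
Quarter 2: $3,650.28 +$7.30 interest = $3,657.58; pay $609.59 → $3,047.99
Quarter 3: $3,047.99 +$6.09 interest = $3,054.08; pay $610.81 → $2,443.27
Quarter 4: $2,443.27 +$4.88 interest = $2,448.15; pay $612.03 → $1,836.12
Quarter 5: $1,836.12 +$3.67 interest = $1,839.79; pay $613.26 → $1,226.53

$1,226.53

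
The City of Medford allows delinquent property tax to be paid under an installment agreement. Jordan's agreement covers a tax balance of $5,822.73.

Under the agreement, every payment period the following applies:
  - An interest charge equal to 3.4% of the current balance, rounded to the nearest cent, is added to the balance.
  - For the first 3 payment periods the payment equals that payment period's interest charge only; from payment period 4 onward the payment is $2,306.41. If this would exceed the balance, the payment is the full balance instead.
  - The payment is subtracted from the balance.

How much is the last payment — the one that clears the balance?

Payment period 1: $5,822.73 +$197.97 interest = $6,020.70; pay $197.97 → $5,822.73
Payment period 2: $5,822.73 +$197.97 interest = $6,020.70; pay $197.97 → $5,822.73
Payment period 3: $5,822.73 +$197.97 interest = $6,020.70; pay $197.97 → $5,822.73
Payment period 4: $5,822.73 +$197.97 interest = $6,020.70; pay $2,306.41 → $3,714.29
Payment period 5: $3,714.29 +$126.29 interest = $3,840.58; pay $2,306.41 → $1,534.17
Payment period 6: $1,534.17 +$52.16 interest = $1,586.33; pay $1,586.33 → $0.00

$1,586.33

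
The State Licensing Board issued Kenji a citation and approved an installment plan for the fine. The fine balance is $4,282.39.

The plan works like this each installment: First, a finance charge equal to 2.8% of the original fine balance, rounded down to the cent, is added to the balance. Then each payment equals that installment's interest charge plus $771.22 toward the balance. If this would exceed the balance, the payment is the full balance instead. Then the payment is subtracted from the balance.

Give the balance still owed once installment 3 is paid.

Installment 1: $4,282.39 +$119.90 interest = $4,402.29; pay $891.12 → $3,511.17
Installment 2: $3,511.17 +$119.90 interest = $3,631.07; pay $891.12 → $2,739.95
Installment 3: $2,739.95 +$119.90 interest = $2,859.85; pay $891.12 → $1,968.73

$1,968.73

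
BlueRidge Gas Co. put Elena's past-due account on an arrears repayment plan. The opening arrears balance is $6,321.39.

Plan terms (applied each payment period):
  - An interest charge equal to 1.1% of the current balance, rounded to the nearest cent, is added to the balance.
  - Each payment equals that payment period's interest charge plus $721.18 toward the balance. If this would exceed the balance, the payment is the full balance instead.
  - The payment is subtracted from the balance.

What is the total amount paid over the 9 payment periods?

$6,661.62

Payment period 1: opening $6,321.39; interest $69.54 → $6,390.93; payment $790.72; balance $5,600.21
Payment period 2: opening $5,600.21; interest $61.60 → $5,661.81; payment $782.78; balance $4,879.03
Payment period 3: opening $4,879.03; interest $53.67 → $4,932.70; payment $774.85; balance $4,157.85
Payment period 4: opening $4,157.85; interest $45.74 → $4,203.59; payment $766.92; balance $3,436.67
Payment period 5: opening $3,436.67; interest $37.80 → $3,474.47; payment $758.98; balance $2,715.49
Payment period 6: opening $2,715.49; interest $29.87 → $2,745.36; payment $751.05; balance $1,994.31
Payment period 7: opening $1,994.31; interest $21.94 → $2,016.25; payment $743.12; balance $1,273.13
Payment period 8: opening $1,273.13; interest $14.00 → $1,287.13; payment $735.18; balance $551.95
Payment period 9: opening $551.95; interest $6.07 → $558.02; payment $558.02; balance $0.00
Total paid: $6,661.62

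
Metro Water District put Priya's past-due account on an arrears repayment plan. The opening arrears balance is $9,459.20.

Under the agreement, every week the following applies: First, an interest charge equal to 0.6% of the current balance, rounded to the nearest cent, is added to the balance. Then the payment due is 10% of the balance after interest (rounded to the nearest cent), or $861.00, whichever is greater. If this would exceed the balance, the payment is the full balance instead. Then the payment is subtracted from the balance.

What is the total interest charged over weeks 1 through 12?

$349.95

Week 1: opening $9,459.20; interest $56.76 → $9,515.96; payment $951.60; balance $8,564.36
Week 2: opening $8,564.36; interest $51.39 → $8,615.75; payment $861.58; balance $7,754.17
Week 3: opening $7,754.17; interest $46.53 → $7,800.70; payment $861.00; balance $6,939.70
Week 4: opening $6,939.70; interest $41.64 → $6,981.34; payment $861.00; balance $6,120.34
Week 5: opening $6,120.34; interest $36.72 → $6,157.06; payment $861.00; balance $5,296.06
Week 6: opening $5,296.06; interest $31.78 → $5,327.84; payment $861.00; balance $4,466.84
Week 7: opening $4,466.84; interest $26.80 → $4,493.64; payment $861.00; balance $3,632.64
Week 8: opening $3,632.64; interest $21.80 → $3,654.44; payment $861.00; balance $2,793.44
Week 9: opening $2,793.44; interest $16.76 → $2,810.20; payment $861.00; balance $1,949.20
Week 10: opening $1,949.20; interest $11.70 → $1,960.90; payment $861.00; balance $1,099.90
Week 11: opening $1,099.90; interest $6.60 → $1,106.50; payment $861.00; balance $245.50
Week 12: opening $245.50; interest $1.47 → $246.97; payment $246.97; balance $0.00
Total interest: $56.76 + $51.39 + $46.53 + $41.64 + $36.72 + $31.78 + $26.80 + $21.80 + $16.76 + $11.70 + $6.60 + $1.47 = $349.95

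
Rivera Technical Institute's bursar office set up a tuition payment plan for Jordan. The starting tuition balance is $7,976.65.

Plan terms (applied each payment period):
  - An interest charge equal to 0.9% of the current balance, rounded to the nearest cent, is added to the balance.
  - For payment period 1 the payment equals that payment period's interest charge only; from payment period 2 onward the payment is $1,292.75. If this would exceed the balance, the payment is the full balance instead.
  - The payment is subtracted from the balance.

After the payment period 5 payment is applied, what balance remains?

# | Opening | Interest | Payment | End bal
1 | $7,976.65 | $71.79 | $71.79 | $7,976.65
2 | $7,976.65 | $71.79 | $1,292.75 | $6,755.69
3 | $6,755.69 | $60.80 | $1,292.75 | $5,523.74
4 | $5,523.74 | $49.71 | $1,292.75 | $4,280.70
5 | $4,280.70 | $38.53 | $1,292.75 | $3,026.48

$3,026.48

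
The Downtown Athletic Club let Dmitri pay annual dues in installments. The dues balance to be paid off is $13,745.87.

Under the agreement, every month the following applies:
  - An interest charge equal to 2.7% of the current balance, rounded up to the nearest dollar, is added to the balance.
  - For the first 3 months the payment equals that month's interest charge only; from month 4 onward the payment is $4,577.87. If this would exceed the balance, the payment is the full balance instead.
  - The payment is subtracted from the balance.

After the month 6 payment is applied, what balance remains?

$783.26

# | Opening | Interest | Payment | End bal
1 | $13,745.87 | $372.00 | $372.00 | $13,745.87
2 | $13,745.87 | $372.00 | $372.00 | $13,745.87
3 | $13,745.87 | $372.00 | $372.00 | $13,745.87
4 | $13,745.87 | $372.00 | $4,577.87 | $9,540.00
5 | $9,540.00 | $258.00 | $4,577.87 | $5,220.13
6 | $5,220.13 | $141.00 | $4,577.87 | $783.26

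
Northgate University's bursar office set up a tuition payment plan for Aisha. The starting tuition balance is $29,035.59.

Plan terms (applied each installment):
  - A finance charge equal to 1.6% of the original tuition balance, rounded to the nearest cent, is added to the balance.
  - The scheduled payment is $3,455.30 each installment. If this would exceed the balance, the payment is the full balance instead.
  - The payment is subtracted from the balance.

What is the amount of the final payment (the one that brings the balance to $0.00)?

Installment 1: $29,035.59 +$464.57 interest = $29,500.16; pay $3,455.30 → $26,044.86
Installment 2: $26,044.86 +$464.57 interest = $26,509.43; pay $3,455.30 → $23,054.13
Installment 3: $23,054.13 +$464.57 interest = $23,518.70; pay $3,455.30 → $20,063.40
Installment 4: $20,063.40 +$464.57 interest = $20,527.97; pay $3,455.30 → $17,072.67
Installment 5: $17,072.67 +$464.57 interest = $17,537.24; pay $3,455.30 → $14,081.94
Installment 6: $14,081.94 +$464.57 interest = $14,546.51; pay $3,455.30 → $11,091.21
Installment 7: $11,091.21 +$464.57 interest = $11,555.78; pay $3,455.30 → $8,100.48
Installment 8: $8,100.48 +$464.57 interest = $8,565.05; pay $3,455.30 → $5,109.75
Installment 9: $5,109.75 +$464.57 interest = $5,574.32; pay $3,455.30 → $2,119.02
Installment 10: $2,119.02 +$464.57 interest = $2,583.59; pay $2,583.59 → $0.00

$2,583.59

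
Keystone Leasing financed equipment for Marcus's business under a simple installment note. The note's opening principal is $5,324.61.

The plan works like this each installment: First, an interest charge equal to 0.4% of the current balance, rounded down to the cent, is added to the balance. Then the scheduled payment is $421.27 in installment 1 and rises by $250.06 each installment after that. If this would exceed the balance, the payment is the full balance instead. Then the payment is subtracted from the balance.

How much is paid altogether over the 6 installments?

# | Opening | Interest | Payment | End bal
1 | $5,324.61 | $21.29 | $421.27 | $4,924.63
2 | $4,924.63 | $19.69 | $671.33 | $4,272.99
3 | $4,272.99 | $17.09 | $921.39 | $3,368.69
4 | $3,368.69 | $13.47 | $1,171.45 | $2,210.71
5 | $2,210.71 | $8.84 | $1,421.51 | $798.04
6 | $798.04 | $3.19 | $801.23 | $0.00
Total paid: $5,408.18

$5,408.18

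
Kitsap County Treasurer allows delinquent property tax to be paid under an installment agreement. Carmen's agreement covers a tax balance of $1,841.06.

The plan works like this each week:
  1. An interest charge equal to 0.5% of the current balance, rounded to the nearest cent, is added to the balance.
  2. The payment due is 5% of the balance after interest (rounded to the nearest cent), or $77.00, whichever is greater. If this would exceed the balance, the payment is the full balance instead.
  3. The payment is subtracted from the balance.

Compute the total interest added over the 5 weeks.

Week 1: opening $1,841.06; interest $9.21 → $1,850.27; payment $92.51; balance $1,757.76
Week 2: opening $1,757.76; interest $8.79 → $1,766.55; payment $88.33; balance $1,678.22
Week 3: opening $1,678.22; interest $8.39 → $1,686.61; payment $84.33; balance $1,602.28
Week 4: opening $1,602.28; interest $8.01 → $1,610.29; payment $80.51; balance $1,529.78
Week 5: opening $1,529.78; interest $7.65 → $1,537.43; payment $77.00; balance $1,460.43
Total interest: $9.21 + $8.79 + $8.39 + $8.01 + $7.65 = $42.05

$42.05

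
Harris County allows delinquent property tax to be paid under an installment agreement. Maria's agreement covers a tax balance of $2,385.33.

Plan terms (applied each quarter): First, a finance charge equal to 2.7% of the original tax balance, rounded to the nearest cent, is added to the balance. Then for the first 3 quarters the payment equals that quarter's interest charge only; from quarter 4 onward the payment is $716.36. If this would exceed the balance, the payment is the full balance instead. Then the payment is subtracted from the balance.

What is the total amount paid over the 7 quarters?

$2,836.13

# | Opening | Interest | Payment | End bal
1 | $2,385.33 | $64.40 | $64.40 | $2,385.33
2 | $2,385.33 | $64.40 | $64.40 | $2,385.33
3 | $2,385.33 | $64.40 | $64.40 | $2,385.33
4 | $2,385.33 | $64.40 | $716.36 | $1,733.37
5 | $1,733.37 | $64.40 | $716.36 | $1,081.41
6 | $1,081.41 | $64.40 | $716.36 | $429.45
7 | $429.45 | $64.40 | $493.85 | $0.00
Total paid: $2,836.13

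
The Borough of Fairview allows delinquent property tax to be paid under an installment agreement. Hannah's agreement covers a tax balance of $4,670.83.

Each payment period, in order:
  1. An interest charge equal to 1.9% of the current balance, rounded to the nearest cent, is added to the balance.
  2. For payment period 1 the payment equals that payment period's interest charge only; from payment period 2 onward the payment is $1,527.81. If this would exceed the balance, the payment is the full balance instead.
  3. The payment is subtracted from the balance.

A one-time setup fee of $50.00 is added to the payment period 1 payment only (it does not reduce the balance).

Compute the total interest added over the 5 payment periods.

$277.59

# | Opening | Interest | Payment | Fee | End bal
1 | $4,670.83 | $88.75 | $88.75 | $50.00 | $4,670.83
2 | $4,670.83 | $88.75 | $1,527.81 | — | $3,231.77
3 | $3,231.77 | $61.40 | $1,527.81 | — | $1,765.36
4 | $1,765.36 | $33.54 | $1,527.81 | — | $271.09
5 | $271.09 | $5.15 | $276.24 | — | $0.00
Total interest: $88.75 + $88.75 + $61.40 + $33.54 + $5.15 = $277.59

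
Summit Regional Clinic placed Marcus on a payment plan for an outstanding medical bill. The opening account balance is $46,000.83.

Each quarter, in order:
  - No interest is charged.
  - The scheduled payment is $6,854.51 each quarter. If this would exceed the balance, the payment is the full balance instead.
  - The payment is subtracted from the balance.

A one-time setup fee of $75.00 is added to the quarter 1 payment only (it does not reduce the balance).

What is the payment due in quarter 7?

$4,873.77

Quarter 1: opening $46,000.83; payment $6,854.51 (+ $75.00 fee); balance $39,146.32
Quarter 2: opening $39,146.32; payment $6,854.51; balance $32,291.81
Quarter 3: opening $32,291.81; payment $6,854.51; balance $25,437.30
Quarter 4: opening $25,437.30; payment $6,854.51; balance $18,582.79
Quarter 5: opening $18,582.79; payment $6,854.51; balance $11,728.28
Quarter 6: opening $11,728.28; payment $6,854.51; balance $4,873.77
Quarter 7: opening $4,873.77; payment $4,873.77; balance $0.00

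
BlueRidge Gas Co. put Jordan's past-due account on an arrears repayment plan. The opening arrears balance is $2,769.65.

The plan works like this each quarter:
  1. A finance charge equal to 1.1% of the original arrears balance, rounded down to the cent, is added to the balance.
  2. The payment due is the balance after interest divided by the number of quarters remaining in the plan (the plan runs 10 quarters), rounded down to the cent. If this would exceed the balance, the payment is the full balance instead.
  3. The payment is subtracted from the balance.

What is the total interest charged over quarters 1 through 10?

$304.60

# | Opening | Interest | Payment | End bal
1 | $2,769.65 | $30.46 | $280.01 | $2,520.10
2 | $2,520.10 | $30.46 | $283.39 | $2,267.17
3 | $2,267.17 | $30.46 | $287.20 | $2,010.43
4 | $2,010.43 | $30.46 | $291.55 | $1,749.34
5 | $1,749.34 | $30.46 | $296.63 | $1,483.17
6 | $1,483.17 | $30.46 | $302.72 | $1,210.91
7 | $1,210.91 | $30.46 | $310.34 | $931.03
8 | $931.03 | $30.46 | $320.49 | $641.00
9 | $641.00 | $30.46 | $335.73 | $335.73
10 | $335.73 | $30.46 | $366.19 | $0.00
Total interest: $30.46 + $30.46 + $30.46 + $30.46 + $30.46 + $30.46 + $30.46 + $30.46 + $30.46 + $30.46 = $304.60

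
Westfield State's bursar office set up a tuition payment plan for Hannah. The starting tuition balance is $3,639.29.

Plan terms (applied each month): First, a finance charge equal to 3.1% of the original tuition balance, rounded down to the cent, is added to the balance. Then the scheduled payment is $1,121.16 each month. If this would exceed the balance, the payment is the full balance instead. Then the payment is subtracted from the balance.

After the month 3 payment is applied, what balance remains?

Month 1: opening $3,639.29; interest $112.81 → $3,752.10; payment $1,121.16; balance $2,630.94
Month 2: opening $2,630.94; interest $112.81 → $2,743.75; payment $1,121.16; balance $1,622.59
Month 3: opening $1,622.59; interest $112.81 → $1,735.40; payment $1,121.16; balance $614.24

$614.24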